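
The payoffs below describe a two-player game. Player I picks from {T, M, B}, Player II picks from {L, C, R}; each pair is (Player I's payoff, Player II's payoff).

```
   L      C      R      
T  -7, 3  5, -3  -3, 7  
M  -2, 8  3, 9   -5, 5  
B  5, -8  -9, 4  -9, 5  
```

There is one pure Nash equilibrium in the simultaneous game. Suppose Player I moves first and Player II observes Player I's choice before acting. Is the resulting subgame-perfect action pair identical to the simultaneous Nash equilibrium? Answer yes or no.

no

Player II best-responds to each possible Player I move:
- T: Player II compares 3, -3, 7 and picks R; Player I would get -3.
- M: Player II compares 8, 9, 5 and picks C; Player I would get 3.
- B: Player II compares -8, 4, 5 and picks R; Player I would get -9.
Maximizing over -3, 3, -9, Player I chooses M. Subgame-perfect outcome: (M, C) with payoffs (3, 9).
Now find the simultaneous Nash equilibrium.
Player I's best replies: L→B; C→T; R→T.
Player II's best replies: T→R; M→C; B→R.
The unique mutual best reply is (T, R), giving (-3, 7).
Sequential outcome (M, C) differs from the Nash profile (T, R).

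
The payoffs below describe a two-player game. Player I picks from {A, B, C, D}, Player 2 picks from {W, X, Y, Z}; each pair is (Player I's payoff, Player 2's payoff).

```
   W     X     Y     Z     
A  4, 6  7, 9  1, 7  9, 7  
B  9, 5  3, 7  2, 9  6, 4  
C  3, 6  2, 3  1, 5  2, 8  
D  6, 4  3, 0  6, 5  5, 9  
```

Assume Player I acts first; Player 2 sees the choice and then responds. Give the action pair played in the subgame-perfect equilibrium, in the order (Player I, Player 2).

Solve by backward induction (Player I leads).
- A → Player 2 plays X (best of 6, 9, 7, 7); Player I gets 7.
- B → Player 2 plays Y (best of 5, 7, 9, 4); Player I gets 2.
- C → Player 2 plays Z (best of 6, 3, 5, 8); Player I gets 2.
- D → Player 2 plays Z (best of 4, 0, 5, 9); Player I gets 5.
Among 7, 2, 2, 5, the best is 7 at A. Subgame-perfect outcome: (A, X) with payoffs (7, 9).

(A, X)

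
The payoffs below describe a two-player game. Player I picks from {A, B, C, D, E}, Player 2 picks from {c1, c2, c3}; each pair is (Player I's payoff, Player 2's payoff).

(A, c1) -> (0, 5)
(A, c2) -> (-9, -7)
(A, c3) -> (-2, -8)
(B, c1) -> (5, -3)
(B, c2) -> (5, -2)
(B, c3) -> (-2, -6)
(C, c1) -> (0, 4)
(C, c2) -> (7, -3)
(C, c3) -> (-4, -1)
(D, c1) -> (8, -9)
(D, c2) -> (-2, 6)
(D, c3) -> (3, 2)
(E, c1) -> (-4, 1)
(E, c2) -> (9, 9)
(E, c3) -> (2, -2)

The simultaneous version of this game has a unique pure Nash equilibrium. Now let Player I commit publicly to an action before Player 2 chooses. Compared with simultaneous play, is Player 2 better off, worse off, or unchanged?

unchanged

Solve by backward induction (Player I leads).
- A: BR = c1, leader payoff 0.
- B: BR = c2, leader payoff 5.
- C: BR = c1, leader payoff 0.
- D: BR = c2, leader payoff -2.
- E: BR = c2, leader payoff 9.
Among 0, 5, 0, -2, 9, the best is 9 at E. Subgame-perfect outcome: (E, c2) with payoffs (9, 9).
For the simultaneous game, intersect best replies.
Player I's best replies: c1→D; c2→E; c3→D.
Player 2's best replies: A→c1; B→c2; C→c1; D→c2; E→c2.
Only (E, c2) has each player best-responding; Nash payoffs (9, 9).
Player 2 earns 9 sequentially versus 9 at the Nash outcome: unchanged.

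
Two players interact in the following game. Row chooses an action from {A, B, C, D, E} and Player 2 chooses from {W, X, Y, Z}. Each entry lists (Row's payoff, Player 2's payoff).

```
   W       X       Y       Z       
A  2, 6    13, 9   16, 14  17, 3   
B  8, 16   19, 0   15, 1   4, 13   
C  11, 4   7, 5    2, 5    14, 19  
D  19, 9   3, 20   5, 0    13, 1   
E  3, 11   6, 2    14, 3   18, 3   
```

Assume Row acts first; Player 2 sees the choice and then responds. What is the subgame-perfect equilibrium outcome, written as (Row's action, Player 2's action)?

(A, Y)

Solve by backward induction (Row leads).
- A: BR = Y, leader payoff 16.
- B: BR = W, leader payoff 8.
- C: BR = Z, leader payoff 14.
- D: BR = X, leader payoff 3.
- E: BR = W, leader payoff 3.
Among 16, 8, 14, 3, 3, the best is 16 at A. Subgame-perfect outcome: (A, Y) with payoffs (16, 14).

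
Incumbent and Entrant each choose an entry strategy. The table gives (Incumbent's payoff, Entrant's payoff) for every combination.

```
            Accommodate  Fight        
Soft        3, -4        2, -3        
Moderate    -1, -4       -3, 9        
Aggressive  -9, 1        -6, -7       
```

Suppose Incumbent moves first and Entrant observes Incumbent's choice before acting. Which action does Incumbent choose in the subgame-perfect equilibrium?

Soft

Entrant best-responds to each possible Incumbent move:
- Soft: BR = Fight, leader payoff 2.
- Moderate: BR = Fight, leader payoff -3.
- Aggressive: BR = Accommodate, leader payoff -9.
Maximizing over 2, -3, -9, Incumbent chooses Soft. Subgame-perfect outcome: (Soft, Fight) with payoffs (2, -3).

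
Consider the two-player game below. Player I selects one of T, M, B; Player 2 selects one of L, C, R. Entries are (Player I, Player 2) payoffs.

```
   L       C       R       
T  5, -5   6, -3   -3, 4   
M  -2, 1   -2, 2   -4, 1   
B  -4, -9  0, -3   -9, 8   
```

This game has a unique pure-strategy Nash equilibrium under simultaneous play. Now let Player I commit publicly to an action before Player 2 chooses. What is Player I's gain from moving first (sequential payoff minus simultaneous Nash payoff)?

1

Player 2 best-responds to each possible Player I move:
- T: BR = R, leader payoff -3.
- M: BR = C, leader payoff -2.
- B: BR = R, leader payoff -9.
Maximizing over -3, -2, -9, Player I chooses M. Subgame-perfect outcome: (M, C) with payoffs (-2, 2).
Now find the simultaneous Nash equilibrium.
Player I's best replies: L→T; C→T; R→T.
Player 2's best replies: T→R; M→C; B→R.
The unique mutual best reply is (T, R), giving (-3, 4).
Player I's commitment gain: -2 − -3 = 1.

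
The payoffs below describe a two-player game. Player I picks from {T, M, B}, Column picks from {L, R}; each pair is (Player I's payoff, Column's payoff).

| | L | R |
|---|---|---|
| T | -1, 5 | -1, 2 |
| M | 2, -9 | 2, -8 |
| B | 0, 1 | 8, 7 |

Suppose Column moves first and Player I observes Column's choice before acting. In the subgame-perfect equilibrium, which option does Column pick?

R

Work backward from Player I's decision.
- L: Player I compares -1, 2, 0 and picks M; Column would get -9.
- R: Player I compares -1, 2, 8 and picks B; Column would get 7.
Among -9, 7, the best is 7 at R. Subgame-perfect outcome: (B, R) with payoffs (8, 7).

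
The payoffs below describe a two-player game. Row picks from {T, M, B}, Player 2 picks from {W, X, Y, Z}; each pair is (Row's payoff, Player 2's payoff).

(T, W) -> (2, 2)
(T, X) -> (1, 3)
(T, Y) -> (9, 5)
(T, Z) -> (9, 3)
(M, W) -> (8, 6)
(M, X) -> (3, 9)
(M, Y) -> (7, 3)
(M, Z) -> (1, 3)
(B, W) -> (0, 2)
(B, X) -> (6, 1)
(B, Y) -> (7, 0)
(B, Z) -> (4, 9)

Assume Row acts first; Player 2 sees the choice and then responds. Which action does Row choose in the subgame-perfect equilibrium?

T

Player 2 best-responds to each possible Row move:
- T → Player 2 plays Y (best of 2, 3, 5, 3); Row gets 9.
- M → Player 2 plays X (best of 6, 9, 3, 3); Row gets 3.
- B → Player 2 plays Z (best of 2, 1, 0, 9); Row gets 4.
Maximizing over 9, 3, 4, Row chooses T. Subgame-perfect outcome: (T, Y) with payoffs (9, 5).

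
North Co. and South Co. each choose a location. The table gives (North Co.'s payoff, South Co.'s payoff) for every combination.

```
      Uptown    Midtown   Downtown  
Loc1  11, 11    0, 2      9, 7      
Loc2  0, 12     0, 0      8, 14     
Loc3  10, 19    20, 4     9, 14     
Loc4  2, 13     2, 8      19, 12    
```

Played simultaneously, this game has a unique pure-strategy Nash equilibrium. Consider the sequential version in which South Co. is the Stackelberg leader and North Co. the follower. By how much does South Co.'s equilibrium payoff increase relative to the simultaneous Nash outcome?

Solve by backward induction (South Co. leads).
- Uptown: BR = Loc1, leader payoff 11.
- Midtown: BR = Loc3, leader payoff 4.
- Downtown: BR = Loc4, leader payoff 12.
Among 11, 4, 12, the best is 12 at Downtown. Subgame-perfect outcome: (Loc4, Downtown) with payoffs (19, 12).
Under simultaneous play:
North Co.'s best replies: Uptown→Loc1; Midtown→Loc3; Downtown→Loc4.
South Co.'s best replies: Loc1→Uptown; Loc2→Downtown; Loc3→Uptown; Loc4→Uptown.
Only (Loc1, Uptown) has each player best-responding; Nash payoffs (11, 11).
South Co.'s commitment gain: 12 − 11 = 1.

1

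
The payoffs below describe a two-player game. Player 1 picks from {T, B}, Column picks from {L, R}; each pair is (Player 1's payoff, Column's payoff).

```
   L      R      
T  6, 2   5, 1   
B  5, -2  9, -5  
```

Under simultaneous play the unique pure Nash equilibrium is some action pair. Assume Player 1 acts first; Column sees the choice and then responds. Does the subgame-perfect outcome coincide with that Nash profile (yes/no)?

Work backward from Column's decision.
- T: BR = L, leader payoff 6.
- B: BR = L, leader payoff 5.
Player 1's induced payoffs are 6, 5, so Player 1 commits to T. Subgame-perfect outcome: (T, L) with payoffs (6, 2).
For the simultaneous game, intersect best replies.
Player 1's best replies: L→T; R→B.
Column's best replies: T→L; B→L.
Only (T, L) has each player best-responding; Nash payoffs (6, 2).
Sequential outcome (T, L) coincides with the Nash profile (T, L).

yes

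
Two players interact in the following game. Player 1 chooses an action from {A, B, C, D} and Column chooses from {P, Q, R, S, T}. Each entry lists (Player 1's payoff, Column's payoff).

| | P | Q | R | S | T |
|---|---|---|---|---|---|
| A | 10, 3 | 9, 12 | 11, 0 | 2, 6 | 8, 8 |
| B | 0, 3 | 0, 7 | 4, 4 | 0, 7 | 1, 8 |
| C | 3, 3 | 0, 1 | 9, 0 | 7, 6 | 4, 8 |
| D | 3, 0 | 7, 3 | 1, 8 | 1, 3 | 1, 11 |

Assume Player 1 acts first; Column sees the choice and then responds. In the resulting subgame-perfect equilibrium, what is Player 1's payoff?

9

Solve by backward induction (Player 1 leads).
- A: BR = Q, leader payoff 9.
- B: BR = T, leader payoff 1.
- C: BR = T, leader payoff 4.
- D: BR = T, leader payoff 1.
Among 9, 1, 4, 1, the best is 9 at A. Subgame-perfect outcome: (A, Q) with payoffs (9, 12).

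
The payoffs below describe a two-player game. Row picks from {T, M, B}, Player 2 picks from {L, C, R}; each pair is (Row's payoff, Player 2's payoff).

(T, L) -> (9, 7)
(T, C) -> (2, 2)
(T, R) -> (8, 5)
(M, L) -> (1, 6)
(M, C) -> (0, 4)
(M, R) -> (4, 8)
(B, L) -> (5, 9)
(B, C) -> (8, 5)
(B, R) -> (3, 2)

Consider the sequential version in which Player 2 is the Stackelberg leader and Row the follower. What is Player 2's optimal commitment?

Solve by backward induction (Player 2 leads).
- L → Row plays T (best of 9, 1, 5); Player 2 gets 7.
- C → Row plays B (best of 2, 0, 8); Player 2 gets 5.
- R → Row plays T (best of 8, 4, 3); Player 2 gets 5.
Maximizing over 7, 5, 5, Player 2 chooses L. Subgame-perfect outcome: (T, L) with payoffs (9, 7).

L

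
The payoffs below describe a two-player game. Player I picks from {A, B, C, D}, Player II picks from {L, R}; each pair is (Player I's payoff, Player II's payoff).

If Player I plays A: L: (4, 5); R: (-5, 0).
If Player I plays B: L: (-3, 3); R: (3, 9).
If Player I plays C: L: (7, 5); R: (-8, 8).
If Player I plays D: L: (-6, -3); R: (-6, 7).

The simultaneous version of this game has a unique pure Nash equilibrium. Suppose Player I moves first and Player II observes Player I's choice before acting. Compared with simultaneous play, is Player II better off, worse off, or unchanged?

worse off

Solve by backward induction (Player I leads).
- A → Player II plays L (best of 5, 0); Player I gets 4.
- B → Player II plays R (best of 3, 9); Player I gets 3.
- C → Player II plays R (best of 5, 8); Player I gets -8.
- D → Player II plays R (best of -3, 7); Player I gets -6.
Among 4, 3, -8, -6, the best is 4 at A. Subgame-perfect outcome: (A, L) with payoffs (4, 5).
Under simultaneous play:
Player I's best replies: L→C; R→B.
Player II's best replies: A→L; B→R; C→R; D→R.
Only (B, R) has each player best-responding; Nash payoffs (3, 9).
Player II earns 5 sequentially versus 9 at the Nash outcome: worse off.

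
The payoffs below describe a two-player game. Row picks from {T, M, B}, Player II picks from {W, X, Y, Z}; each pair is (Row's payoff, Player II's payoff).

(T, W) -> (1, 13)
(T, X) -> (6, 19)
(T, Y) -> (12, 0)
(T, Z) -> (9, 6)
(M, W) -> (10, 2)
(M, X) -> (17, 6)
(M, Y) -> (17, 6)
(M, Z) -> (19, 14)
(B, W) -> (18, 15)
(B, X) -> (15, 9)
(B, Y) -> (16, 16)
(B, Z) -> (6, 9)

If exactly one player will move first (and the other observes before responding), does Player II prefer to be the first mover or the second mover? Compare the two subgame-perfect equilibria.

first

If Row leads: Player II's best replies are T→X, M→Z, B→Y; Row's induced payoffs 6, 19, 16; outcome (M, Z), payoffs (19, 14).
If Player II leads: Row's best replies are W→B, X→M, Y→M, Z→M; Player II's induced payoffs 15, 6, 6, 14; outcome (B, W), payoffs (18, 15).
Player II gets 15 moving first and 14 moving second, so Player II prefers to move first.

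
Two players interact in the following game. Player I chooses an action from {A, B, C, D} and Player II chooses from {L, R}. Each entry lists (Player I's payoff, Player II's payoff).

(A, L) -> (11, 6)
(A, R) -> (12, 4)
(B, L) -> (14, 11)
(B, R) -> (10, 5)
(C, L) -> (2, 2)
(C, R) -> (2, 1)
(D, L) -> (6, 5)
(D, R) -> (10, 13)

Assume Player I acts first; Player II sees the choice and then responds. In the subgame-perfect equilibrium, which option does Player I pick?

B

Player II best-responds to each possible Player I move:
- A → Player II plays L (best of 6, 4); Player I gets 11.
- B → Player II plays L (best of 11, 5); Player I gets 14.
- C → Player II plays L (best of 2, 1); Player I gets 2.
- D → Player II plays R (best of 5, 13); Player I gets 10.
Player I's induced payoffs are 11, 14, 2, 10, so Player I commits to B. Subgame-perfect outcome: (B, L) with payoffs (14, 11).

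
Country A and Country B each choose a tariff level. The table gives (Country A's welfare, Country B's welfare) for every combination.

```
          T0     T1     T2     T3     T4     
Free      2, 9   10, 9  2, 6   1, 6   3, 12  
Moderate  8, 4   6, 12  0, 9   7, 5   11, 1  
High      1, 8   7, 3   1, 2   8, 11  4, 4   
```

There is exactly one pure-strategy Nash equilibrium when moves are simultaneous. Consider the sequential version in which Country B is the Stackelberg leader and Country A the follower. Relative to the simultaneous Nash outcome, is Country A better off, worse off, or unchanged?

unchanged

Backward induction with Country B moving first.
- T0 → Country A plays Moderate (best of 2, 8, 1); Country B gets 4.
- T1 → Country A plays Free (best of 10, 6, 7); Country B gets 9.
- T2 → Country A plays Free (best of 2, 0, 1); Country B gets 6.
- T3 → Country A plays High (best of 1, 7, 8); Country B gets 11.
- T4 → Country A plays Moderate (best of 3, 11, 4); Country B gets 1.
Maximizing over 4, 9, 6, 11, 1, Country B chooses T3. Subgame-perfect outcome: (High, T3) with payoffs (8, 11).
Under simultaneous play:
Country A's best replies: T0→Moderate; T1→Free; T2→Free; T3→High; T4→Moderate.
Country B's best replies: Free→T4; Moderate→T1; High→T3.
Only (High, T3) has each player best-responding; Nash payoffs (8, 11).
Country A earns 8 sequentially versus 8 at the Nash outcome: unchanged.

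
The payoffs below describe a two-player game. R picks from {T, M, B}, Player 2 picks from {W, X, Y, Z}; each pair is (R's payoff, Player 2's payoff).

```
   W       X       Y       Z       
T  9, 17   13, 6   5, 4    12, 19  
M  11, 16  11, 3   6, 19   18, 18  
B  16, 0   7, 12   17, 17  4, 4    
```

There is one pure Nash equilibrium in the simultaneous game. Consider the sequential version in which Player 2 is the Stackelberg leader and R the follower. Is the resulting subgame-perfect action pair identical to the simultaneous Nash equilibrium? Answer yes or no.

no

Solve by backward induction (Player 2 leads).
- W: BR = B, leader payoff 0.
- X: BR = T, leader payoff 6.
- Y: BR = B, leader payoff 17.
- Z: BR = M, leader payoff 18.
Player 2's induced payoffs are 0, 6, 17, 18, so Player 2 commits to Z. Subgame-perfect outcome: (M, Z) with payoffs (18, 18).
Now find the simultaneous Nash equilibrium.
R's best replies: W→B; X→T; Y→B; Z→M.
Player 2's best replies: T→Z; M→Y; B→Y.
Only (B, Y) has each player best-responding; Nash payoffs (17, 17).
Sequential outcome (M, Z) differs from the Nash profile (B, Y).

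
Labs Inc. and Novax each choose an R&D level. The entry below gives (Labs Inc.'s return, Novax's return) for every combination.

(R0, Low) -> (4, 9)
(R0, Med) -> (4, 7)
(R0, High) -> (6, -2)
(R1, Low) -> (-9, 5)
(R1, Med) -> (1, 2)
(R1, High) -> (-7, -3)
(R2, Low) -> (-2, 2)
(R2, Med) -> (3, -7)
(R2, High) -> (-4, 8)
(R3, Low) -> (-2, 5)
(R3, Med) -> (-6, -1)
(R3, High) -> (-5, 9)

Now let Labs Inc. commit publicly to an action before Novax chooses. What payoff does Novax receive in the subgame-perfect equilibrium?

Novax best-responds to each possible Labs Inc. move:
- R0 → Novax plays Low (best of 9, 7, -2); Labs Inc. gets 4.
- R1 → Novax plays Low (best of 5, 2, -3); Labs Inc. gets -9.
- R2 → Novax plays High (best of 2, -7, 8); Labs Inc. gets -4.
- R3 → Novax plays High (best of 5, -1, 9); Labs Inc. gets -5.
Among 4, -9, -4, -5, the best is 4 at R0. Subgame-perfect outcome: (R0, Low) with payoffs (4, 9).

9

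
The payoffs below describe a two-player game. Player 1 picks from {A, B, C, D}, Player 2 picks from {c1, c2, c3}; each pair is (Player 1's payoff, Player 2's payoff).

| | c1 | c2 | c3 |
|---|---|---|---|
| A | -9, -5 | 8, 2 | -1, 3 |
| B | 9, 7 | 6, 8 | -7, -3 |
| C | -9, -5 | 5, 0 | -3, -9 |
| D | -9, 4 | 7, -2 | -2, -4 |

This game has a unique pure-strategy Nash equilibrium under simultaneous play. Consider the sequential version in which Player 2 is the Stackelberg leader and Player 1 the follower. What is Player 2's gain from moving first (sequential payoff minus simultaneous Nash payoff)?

4

Player 1 best-responds to each possible Player 2 move:
- c1: Player 1 compares -9, 9, -9, -9 and picks B; Player 2 would get 7.
- c2: Player 1 compares 8, 6, 5, 7 and picks A; Player 2 would get 2.
- c3: Player 1 compares -1, -7, -3, -2 and picks A; Player 2 would get 3.
Among 7, 2, 3, the best is 7 at c1. Subgame-perfect outcome: (B, c1) with payoffs (9, 7).
For the simultaneous game, intersect best replies.
Player 1's best replies: c1→B; c2→A; c3→A.
Player 2's best replies: A→c3; B→c2; C→c2; D→c1.
The unique mutual best reply is (A, c3), giving (-1, 3).
Player 2's commitment gain: 7 − 3 = 4.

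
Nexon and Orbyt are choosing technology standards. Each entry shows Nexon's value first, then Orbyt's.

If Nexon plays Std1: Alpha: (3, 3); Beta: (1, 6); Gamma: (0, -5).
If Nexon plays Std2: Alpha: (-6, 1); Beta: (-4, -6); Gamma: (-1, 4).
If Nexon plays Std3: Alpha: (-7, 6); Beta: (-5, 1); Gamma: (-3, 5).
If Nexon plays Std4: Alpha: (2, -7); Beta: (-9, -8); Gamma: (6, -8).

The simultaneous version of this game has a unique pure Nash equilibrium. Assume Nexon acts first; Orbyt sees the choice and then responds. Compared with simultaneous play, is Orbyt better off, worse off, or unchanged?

worse off

Backward induction with Nexon moving first.
- Std1: Orbyt compares 3, 6, -5 and picks Beta; Nexon would get 1.
- Std2: Orbyt compares 1, -6, 4 and picks Gamma; Nexon would get -1.
- Std3: Orbyt compares 6, 1, 5 and picks Alpha; Nexon would get -7.
- Std4: Orbyt compares -7, -8, -8 and picks Alpha; Nexon would get 2.
Maximizing over 1, -1, -7, 2, Nexon chooses Std4. Subgame-perfect outcome: (Std4, Alpha) with payoffs (2, -7).
Now find the simultaneous Nash equilibrium.
Nexon's best replies: Alpha→Std1; Beta→Std1; Gamma→Std4.
Orbyt's best replies: Std1→Beta; Std2→Gamma; Std3→Alpha; Std4→Alpha.
Only (Std1, Beta) has each player best-responding; Nash payoffs (1, 6).
Orbyt earns -7 sequentially versus 6 at the Nash outcome: worse off.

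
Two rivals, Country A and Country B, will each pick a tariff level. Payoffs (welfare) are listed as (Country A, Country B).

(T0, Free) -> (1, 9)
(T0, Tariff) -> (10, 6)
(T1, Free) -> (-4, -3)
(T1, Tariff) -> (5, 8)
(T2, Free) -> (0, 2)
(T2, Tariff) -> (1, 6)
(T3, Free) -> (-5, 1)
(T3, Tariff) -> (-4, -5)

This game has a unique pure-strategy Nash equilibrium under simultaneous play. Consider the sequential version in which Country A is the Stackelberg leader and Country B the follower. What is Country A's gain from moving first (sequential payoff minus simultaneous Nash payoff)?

Work backward from Country B's decision.
- T0: BR = Free, leader payoff 1.
- T1: BR = Tariff, leader payoff 5.
- T2: BR = Tariff, leader payoff 1.
- T3: BR = Free, leader payoff -5.
Among 1, 5, 1, -5, the best is 5 at T1. Subgame-perfect outcome: (T1, Tariff) with payoffs (5, 8).
Under simultaneous play:
Country A's best replies: Free→T0; Tariff→T0.
Country B's best replies: T0→Free; T1→Tariff; T2→Tariff; T3→Free.
The unique mutual best reply is (T0, Free), giving (1, 9).
Country A's commitment gain: 5 − 1 = 4.

4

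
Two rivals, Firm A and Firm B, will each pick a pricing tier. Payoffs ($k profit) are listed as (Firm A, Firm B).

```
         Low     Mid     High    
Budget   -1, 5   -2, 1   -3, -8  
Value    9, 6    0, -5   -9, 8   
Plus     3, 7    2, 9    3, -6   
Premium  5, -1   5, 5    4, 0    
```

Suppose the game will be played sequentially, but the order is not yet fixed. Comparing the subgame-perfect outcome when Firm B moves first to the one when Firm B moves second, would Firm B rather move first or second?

If Firm A leads: Firm B's best replies are Budget→Low, Value→High, Plus→Mid, Premium→Mid; Firm A's induced payoffs -1, -9, 2, 5; outcome (Premium, Mid), payoffs (5, 5).
If Firm B leads: Firm A's best replies are Low→Value, Mid→Premium, High→Premium; Firm B's induced payoffs 6, 5, 0; outcome (Value, Low), payoffs (9, 6).
Firm B gets 6 moving first and 5 moving second, so Firm B prefers to move first.

first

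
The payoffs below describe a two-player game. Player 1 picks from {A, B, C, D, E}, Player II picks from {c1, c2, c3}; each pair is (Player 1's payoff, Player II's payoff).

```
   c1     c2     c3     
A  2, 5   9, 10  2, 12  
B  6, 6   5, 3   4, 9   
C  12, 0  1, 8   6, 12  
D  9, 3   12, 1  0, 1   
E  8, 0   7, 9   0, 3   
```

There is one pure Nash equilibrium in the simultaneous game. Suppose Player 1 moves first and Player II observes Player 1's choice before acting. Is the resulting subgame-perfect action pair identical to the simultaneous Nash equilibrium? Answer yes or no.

no

Solve by backward induction (Player 1 leads).
- A: Player II compares 5, 10, 12 and picks c3; Player 1 would get 2.
- B: Player II compares 6, 3, 9 and picks c3; Player 1 would get 4.
- C: Player II compares 0, 8, 12 and picks c3; Player 1 would get 6.
- D: Player II compares 3, 1, 1 and picks c1; Player 1 would get 9.
- E: Player II compares 0, 9, 3 and picks c2; Player 1 would get 7.
Player 1's induced payoffs are 2, 4, 6, 9, 7, so Player 1 commits to D. Subgame-perfect outcome: (D, c1) with payoffs (9, 3).
Now find the simultaneous Nash equilibrium.
Player 1's best replies: c1→C; c2→D; c3→C.
Player II's best replies: A→c3; B→c3; C→c3; D→c1; E→c2.
The unique mutual best reply is (C, c3), giving (6, 12).
Sequential outcome (D, c1) differs from the Nash profile (C, c3).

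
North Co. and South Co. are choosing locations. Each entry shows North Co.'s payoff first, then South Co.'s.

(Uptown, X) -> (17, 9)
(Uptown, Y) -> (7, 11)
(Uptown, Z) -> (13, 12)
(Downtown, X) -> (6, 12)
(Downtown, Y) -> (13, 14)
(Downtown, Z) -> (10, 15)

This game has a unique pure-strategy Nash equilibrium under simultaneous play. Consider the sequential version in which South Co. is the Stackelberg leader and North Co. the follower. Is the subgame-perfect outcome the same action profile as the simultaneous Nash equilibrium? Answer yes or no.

no

North Co. best-responds to each possible South Co. move:
- X → North Co. plays Uptown (best of 17, 6); South Co. gets 9.
- Y → North Co. plays Downtown (best of 7, 13); South Co. gets 14.
- Z → North Co. plays Uptown (best of 13, 10); South Co. gets 12.
Maximizing over 9, 14, 12, South Co. chooses Y. Subgame-perfect outcome: (Downtown, Y) with payoffs (13, 14).
Under simultaneous play:
North Co.'s best replies: X→Uptown; Y→Downtown; Z→Uptown.
South Co.'s best replies: Uptown→Z; Downtown→Z.
The unique mutual best reply is (Uptown, Z), giving (13, 12).
Sequential outcome (Downtown, Y) differs from the Nash profile (Uptown, Z).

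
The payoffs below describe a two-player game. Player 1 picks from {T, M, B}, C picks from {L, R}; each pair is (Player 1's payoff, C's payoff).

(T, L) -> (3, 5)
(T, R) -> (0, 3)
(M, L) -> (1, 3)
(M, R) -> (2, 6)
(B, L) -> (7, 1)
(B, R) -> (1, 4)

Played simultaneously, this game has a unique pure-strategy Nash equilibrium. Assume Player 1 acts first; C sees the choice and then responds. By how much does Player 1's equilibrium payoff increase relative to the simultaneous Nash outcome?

Work backward from C's decision.
- T: BR = L, leader payoff 3.
- M: BR = R, leader payoff 2.
- B: BR = R, leader payoff 1.
Maximizing over 3, 2, 1, Player 1 chooses T. Subgame-perfect outcome: (T, L) with payoffs (3, 5).
Now find the simultaneous Nash equilibrium.
Player 1's best replies: L→B; R→M.
C's best replies: T→L; M→R; B→R.
Only (M, R) has each player best-responding; Nash payoffs (2, 6).
Player 1's commitment gain: 3 − 2 = 1.

1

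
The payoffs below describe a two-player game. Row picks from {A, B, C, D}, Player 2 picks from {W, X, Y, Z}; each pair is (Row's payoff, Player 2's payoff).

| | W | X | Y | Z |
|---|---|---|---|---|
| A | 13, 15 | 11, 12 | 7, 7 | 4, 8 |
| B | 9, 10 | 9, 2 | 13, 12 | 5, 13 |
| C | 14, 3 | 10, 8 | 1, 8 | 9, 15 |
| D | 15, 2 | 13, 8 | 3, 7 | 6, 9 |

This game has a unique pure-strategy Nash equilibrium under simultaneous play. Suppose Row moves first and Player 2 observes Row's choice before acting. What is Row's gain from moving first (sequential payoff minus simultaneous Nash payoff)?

4

Work backward from Player 2's decision.
- A → Player 2 plays W (best of 15, 12, 7, 8); Row gets 13.
- B → Player 2 plays Z (best of 10, 2, 12, 13); Row gets 5.
- C → Player 2 plays Z (best of 3, 8, 8, 15); Row gets 9.
- D → Player 2 plays Z (best of 2, 8, 7, 9); Row gets 6.
Maximizing over 13, 5, 9, 6, Row chooses A. Subgame-perfect outcome: (A, W) with payoffs (13, 15).
Now find the simultaneous Nash equilibrium.
Row's best replies: W→D; X→D; Y→B; Z→C.
Player 2's best replies: A→W; B→Z; C→Z; D→Z.
Only (C, Z) has each player best-responding; Nash payoffs (9, 15).
Row's commitment gain: 13 − 9 = 4.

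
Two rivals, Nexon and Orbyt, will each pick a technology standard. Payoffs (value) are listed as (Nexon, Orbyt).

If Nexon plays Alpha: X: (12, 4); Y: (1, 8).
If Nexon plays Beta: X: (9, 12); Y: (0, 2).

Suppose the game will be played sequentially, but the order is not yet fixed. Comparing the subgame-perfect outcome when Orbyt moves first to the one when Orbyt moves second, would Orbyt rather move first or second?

second

If Nexon leads: Orbyt's best replies are Alpha→Y, Beta→X; Nexon's induced payoffs 1, 9; outcome (Beta, X), payoffs (9, 12).
If Orbyt leads: Nexon's best replies are X→Alpha, Y→Alpha; Orbyt's induced payoffs 4, 8; outcome (Alpha, Y), payoffs (1, 8).
Orbyt gets 8 moving first and 12 moving second, so Orbyt prefers to move second.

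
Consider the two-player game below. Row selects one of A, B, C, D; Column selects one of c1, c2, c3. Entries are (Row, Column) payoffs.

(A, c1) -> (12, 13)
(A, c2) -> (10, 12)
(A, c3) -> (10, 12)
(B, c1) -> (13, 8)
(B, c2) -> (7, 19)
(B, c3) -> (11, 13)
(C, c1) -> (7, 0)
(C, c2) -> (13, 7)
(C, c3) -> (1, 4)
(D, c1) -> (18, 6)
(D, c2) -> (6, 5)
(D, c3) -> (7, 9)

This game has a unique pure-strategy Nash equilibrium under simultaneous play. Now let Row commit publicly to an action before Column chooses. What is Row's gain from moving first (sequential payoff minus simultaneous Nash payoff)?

0

Backward induction with Row moving first.
- A → Column plays c1 (best of 13, 12, 12); Row gets 12.
- B → Column plays c2 (best of 8, 19, 13); Row gets 7.
- C → Column plays c2 (best of 0, 7, 4); Row gets 13.
- D → Column plays c3 (best of 6, 5, 9); Row gets 7.
Maximizing over 12, 7, 13, 7, Row chooses C. Subgame-perfect outcome: (C, c2) with payoffs (13, 7).
Now find the simultaneous Nash equilibrium.
Row's best replies: c1→D; c2→C; c3→B.
Column's best replies: A→c1; B→c2; C→c2; D→c3.
Only (C, c2) has each player best-responding; Nash payoffs (13, 7).
Row's commitment gain: 13 − 13 = 0.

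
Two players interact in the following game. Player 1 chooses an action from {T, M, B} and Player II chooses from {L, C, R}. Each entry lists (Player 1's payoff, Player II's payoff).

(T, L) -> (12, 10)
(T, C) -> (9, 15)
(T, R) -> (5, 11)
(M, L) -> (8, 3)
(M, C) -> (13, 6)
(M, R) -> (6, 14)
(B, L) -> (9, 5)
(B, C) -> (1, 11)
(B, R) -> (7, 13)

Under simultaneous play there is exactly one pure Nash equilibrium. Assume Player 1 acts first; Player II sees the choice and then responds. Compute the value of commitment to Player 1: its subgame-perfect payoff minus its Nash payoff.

2

Backward induction with Player 1 moving first.
- T → Player II plays C (best of 10, 15, 11); Player 1 gets 9.
- M → Player II plays R (best of 3, 6, 14); Player 1 gets 6.
- B → Player II plays R (best of 5, 11, 13); Player 1 gets 7.
Maximizing over 9, 6, 7, Player 1 chooses T. Subgame-perfect outcome: (T, C) with payoffs (9, 15).
For the simultaneous game, intersect best replies.
Player 1's best replies: L→T; C→M; R→B.
Player II's best replies: T→C; M→R; B→R.
The unique mutual best reply is (B, R), giving (7, 13).
Player 1's commitment gain: 9 − 7 = 2.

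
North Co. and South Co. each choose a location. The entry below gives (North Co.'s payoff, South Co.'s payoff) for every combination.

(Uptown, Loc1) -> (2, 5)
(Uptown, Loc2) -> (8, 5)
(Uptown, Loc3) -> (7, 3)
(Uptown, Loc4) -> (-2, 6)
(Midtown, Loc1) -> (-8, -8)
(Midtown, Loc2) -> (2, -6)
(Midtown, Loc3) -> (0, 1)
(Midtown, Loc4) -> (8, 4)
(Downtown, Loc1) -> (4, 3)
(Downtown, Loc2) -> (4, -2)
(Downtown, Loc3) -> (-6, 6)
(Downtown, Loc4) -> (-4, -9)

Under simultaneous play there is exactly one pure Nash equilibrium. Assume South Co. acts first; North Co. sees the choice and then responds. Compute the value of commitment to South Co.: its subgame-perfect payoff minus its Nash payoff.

1

Work backward from North Co.'s decision.
- Loc1: North Co. compares 2, -8, 4 and picks Downtown; South Co. would get 3.
- Loc2: North Co. compares 8, 2, 4 and picks Uptown; South Co. would get 5.
- Loc3: North Co. compares 7, 0, -6 and picks Uptown; South Co. would get 3.
- Loc4: North Co. compares -2, 8, -4 and picks Midtown; South Co. would get 4.
South Co.'s induced payoffs are 3, 5, 3, 4, so South Co. commits to Loc2. Subgame-perfect outcome: (Uptown, Loc2) with payoffs (8, 5).
Now find the simultaneous Nash equilibrium.
North Co.'s best replies: Loc1→Downtown; Loc2→Uptown; Loc3→Uptown; Loc4→Midtown.
South Co.'s best replies: Uptown→Loc4; Midtown→Loc4; Downtown→Loc3.
The unique mutual best reply is (Midtown, Loc4), giving (8, 4).
South Co.'s commitment gain: 5 − 4 = 1.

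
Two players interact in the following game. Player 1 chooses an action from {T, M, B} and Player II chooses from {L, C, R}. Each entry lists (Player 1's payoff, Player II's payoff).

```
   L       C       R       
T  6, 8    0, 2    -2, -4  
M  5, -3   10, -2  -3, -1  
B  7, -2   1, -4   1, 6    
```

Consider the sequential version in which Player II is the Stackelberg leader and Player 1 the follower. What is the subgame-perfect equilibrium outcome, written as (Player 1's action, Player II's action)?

Backward induction with Player II moving first.
- L: BR = B, leader payoff -2.
- C: BR = M, leader payoff -2.
- R: BR = B, leader payoff 6.
Player II's induced payoffs are -2, -2, 6, so Player II commits to R. Subgame-perfect outcome: (B, R) with payoffs (1, 6).

(B, R)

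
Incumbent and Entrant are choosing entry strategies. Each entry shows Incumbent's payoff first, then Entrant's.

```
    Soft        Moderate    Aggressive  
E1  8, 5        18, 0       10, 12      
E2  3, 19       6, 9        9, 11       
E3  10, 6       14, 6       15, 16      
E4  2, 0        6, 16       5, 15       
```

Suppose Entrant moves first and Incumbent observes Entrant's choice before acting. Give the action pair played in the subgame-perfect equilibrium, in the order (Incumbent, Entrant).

Solve by backward induction (Entrant leads).
- Soft → Incumbent plays E3 (best of 8, 3, 10, 2); Entrant gets 6.
- Moderate → Incumbent plays E1 (best of 18, 6, 14, 6); Entrant gets 0.
- Aggressive → Incumbent plays E3 (best of 10, 9, 15, 5); Entrant gets 16.
Among 6, 0, 16, the best is 16 at Aggressive. Subgame-perfect outcome: (E3, Aggressive) with payoffs (15, 16).

(E3, Aggressive)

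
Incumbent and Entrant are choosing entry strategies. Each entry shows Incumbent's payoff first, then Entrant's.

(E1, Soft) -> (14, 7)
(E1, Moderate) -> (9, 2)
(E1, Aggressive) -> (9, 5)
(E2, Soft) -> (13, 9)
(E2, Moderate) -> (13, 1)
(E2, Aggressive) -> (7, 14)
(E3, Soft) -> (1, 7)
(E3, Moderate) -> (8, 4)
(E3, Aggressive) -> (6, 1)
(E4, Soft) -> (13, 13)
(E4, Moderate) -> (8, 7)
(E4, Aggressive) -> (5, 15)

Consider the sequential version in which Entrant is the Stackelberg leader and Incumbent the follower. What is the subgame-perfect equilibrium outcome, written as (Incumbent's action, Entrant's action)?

(E1, Soft)

Work backward from Incumbent's decision.
- Soft: Incumbent compares 14, 13, 1, 13 and picks E1; Entrant would get 7.
- Moderate: Incumbent compares 9, 13, 8, 8 and picks E2; Entrant would get 1.
- Aggressive: Incumbent compares 9, 7, 6, 5 and picks E1; Entrant would get 5.
Among 7, 1, 5, the best is 7 at Soft. Subgame-perfect outcome: (E1, Soft) with payoffs (14, 7).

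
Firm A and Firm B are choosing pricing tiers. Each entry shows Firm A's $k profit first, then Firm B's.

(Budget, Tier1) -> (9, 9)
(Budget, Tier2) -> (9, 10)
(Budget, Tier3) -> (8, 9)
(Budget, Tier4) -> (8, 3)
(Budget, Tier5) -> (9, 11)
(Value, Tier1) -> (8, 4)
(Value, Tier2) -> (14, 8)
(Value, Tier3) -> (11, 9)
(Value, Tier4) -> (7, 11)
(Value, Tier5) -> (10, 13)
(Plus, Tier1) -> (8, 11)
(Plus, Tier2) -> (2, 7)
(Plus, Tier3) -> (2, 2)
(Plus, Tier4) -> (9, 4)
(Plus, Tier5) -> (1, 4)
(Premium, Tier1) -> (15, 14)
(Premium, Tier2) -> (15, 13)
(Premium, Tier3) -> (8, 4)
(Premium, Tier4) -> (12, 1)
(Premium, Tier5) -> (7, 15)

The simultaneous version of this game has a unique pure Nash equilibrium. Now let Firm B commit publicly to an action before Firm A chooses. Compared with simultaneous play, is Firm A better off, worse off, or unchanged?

Firm A best-responds to each possible Firm B move:
- Tier1: Firm A compares 9, 8, 8, 15 and picks Premium; Firm B would get 14.
- Tier2: Firm A compares 9, 14, 2, 15 and picks Premium; Firm B would get 13.
- Tier3: Firm A compares 8, 11, 2, 8 and picks Value; Firm B would get 9.
- Tier4: Firm A compares 8, 7, 9, 12 and picks Premium; Firm B would get 1.
- Tier5: Firm A compares 9, 10, 1, 7 and picks Value; Firm B would get 13.
Maximizing over 14, 13, 9, 1, 13, Firm B chooses Tier1. Subgame-perfect outcome: (Premium, Tier1) with payoffs (15, 14).
For the simultaneous game, intersect best replies.
Firm A's best replies: Tier1→Premium; Tier2→Premium; Tier3→Value; Tier4→Premium; Tier5→Value.
Firm B's best replies: Budget→Tier5; Value→Tier5; Plus→Tier1; Premium→Tier5.
Only (Value, Tier5) has each player best-responding; Nash payoffs (10, 13).
Firm A earns 15 sequentially versus 10 at the Nash outcome: better off.

better off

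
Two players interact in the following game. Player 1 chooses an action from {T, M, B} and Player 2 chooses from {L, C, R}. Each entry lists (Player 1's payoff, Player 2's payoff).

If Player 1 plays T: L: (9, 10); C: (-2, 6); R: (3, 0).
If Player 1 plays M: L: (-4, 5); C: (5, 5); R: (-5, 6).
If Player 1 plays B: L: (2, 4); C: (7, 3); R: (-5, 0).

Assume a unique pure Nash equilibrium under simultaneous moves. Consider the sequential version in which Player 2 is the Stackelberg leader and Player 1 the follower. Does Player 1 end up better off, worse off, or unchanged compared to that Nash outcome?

Solve by backward induction (Player 2 leads).
- L: Player 1 compares 9, -4, 2 and picks T; Player 2 would get 10.
- C: Player 1 compares -2, 5, 7 and picks B; Player 2 would get 3.
- R: Player 1 compares 3, -5, -5 and picks T; Player 2 would get 0.
Maximizing over 10, 3, 0, Player 2 chooses L. Subgame-perfect outcome: (T, L) with payoffs (9, 10).
Under simultaneous play:
Player 1's best replies: L→T; C→B; R→T.
Player 2's best replies: T→L; M→R; B→L.
Only (T, L) has each player best-responding; Nash payoffs (9, 10).
Player 1 earns 9 sequentially versus 9 at the Nash outcome: unchanged.

unchanged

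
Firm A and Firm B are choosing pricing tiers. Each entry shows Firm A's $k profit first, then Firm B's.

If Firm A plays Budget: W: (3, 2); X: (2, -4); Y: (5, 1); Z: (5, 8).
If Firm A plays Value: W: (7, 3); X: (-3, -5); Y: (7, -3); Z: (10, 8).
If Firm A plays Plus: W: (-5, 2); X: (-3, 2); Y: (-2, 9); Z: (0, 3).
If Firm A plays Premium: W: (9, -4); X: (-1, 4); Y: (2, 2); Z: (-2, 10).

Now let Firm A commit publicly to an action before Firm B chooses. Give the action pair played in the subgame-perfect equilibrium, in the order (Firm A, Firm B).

(Value, Z)

Backward induction with Firm A moving first.
- Budget: BR = Z, leader payoff 5.
- Value: BR = Z, leader payoff 10.
- Plus: BR = Y, leader payoff -2.
- Premium: BR = Z, leader payoff -2.
Maximizing over 5, 10, -2, -2, Firm A chooses Value. Subgame-perfect outcome: (Value, Z) with payoffs (10, 8).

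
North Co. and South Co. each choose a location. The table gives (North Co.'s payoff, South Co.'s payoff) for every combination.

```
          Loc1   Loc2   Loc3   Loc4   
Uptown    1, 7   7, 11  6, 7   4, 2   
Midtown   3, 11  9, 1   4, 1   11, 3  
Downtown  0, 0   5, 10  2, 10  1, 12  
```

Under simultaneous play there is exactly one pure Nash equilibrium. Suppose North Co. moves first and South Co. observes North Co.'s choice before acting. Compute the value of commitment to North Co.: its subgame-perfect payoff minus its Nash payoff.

4

Solve by backward induction (North Co. leads).
- Uptown → South Co. plays Loc2 (best of 7, 11, 7, 2); North Co. gets 7.
- Midtown → South Co. plays Loc1 (best of 11, 1, 1, 3); North Co. gets 3.
- Downtown → South Co. plays Loc4 (best of 0, 10, 10, 12); North Co. gets 1.
North Co.'s induced payoffs are 7, 3, 1, so North Co. commits to Uptown. Subgame-perfect outcome: (Uptown, Loc2) with payoffs (7, 11).
For the simultaneous game, intersect best replies.
North Co.'s best replies: Loc1→Midtown; Loc2→Midtown; Loc3→Uptown; Loc4→Midtown.
South Co.'s best replies: Uptown→Loc2; Midtown→Loc1; Downtown→Loc4.
Only (Midtown, Loc1) has each player best-responding; Nash payoffs (3, 11).
North Co.'s commitment gain: 7 − 3 = 4.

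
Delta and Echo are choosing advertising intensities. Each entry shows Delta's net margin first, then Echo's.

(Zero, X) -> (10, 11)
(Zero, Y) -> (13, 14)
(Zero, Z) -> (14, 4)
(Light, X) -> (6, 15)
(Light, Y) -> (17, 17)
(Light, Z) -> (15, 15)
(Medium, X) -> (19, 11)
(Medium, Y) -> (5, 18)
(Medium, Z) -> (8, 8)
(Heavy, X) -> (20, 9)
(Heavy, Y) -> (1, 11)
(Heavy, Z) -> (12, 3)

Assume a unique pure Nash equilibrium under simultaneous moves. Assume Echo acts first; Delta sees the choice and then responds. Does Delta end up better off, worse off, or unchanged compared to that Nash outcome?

Delta best-responds to each possible Echo move:
- X: Delta compares 10, 6, 19, 20 and picks Heavy; Echo would get 9.
- Y: Delta compares 13, 17, 5, 1 and picks Light; Echo would get 17.
- Z: Delta compares 14, 15, 8, 12 and picks Light; Echo would get 15.
Among 9, 17, 15, the best is 17 at Y. Subgame-perfect outcome: (Light, Y) with payoffs (17, 17).
Now find the simultaneous Nash equilibrium.
Delta's best replies: X→Heavy; Y→Light; Z→Light.
Echo's best replies: Zero→Y; Light→Y; Medium→Y; Heavy→Y.
The unique mutual best reply is (Light, Y), giving (17, 17).
Delta earns 17 sequentially versus 17 at the Nash outcome: unchanged.

unchanged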